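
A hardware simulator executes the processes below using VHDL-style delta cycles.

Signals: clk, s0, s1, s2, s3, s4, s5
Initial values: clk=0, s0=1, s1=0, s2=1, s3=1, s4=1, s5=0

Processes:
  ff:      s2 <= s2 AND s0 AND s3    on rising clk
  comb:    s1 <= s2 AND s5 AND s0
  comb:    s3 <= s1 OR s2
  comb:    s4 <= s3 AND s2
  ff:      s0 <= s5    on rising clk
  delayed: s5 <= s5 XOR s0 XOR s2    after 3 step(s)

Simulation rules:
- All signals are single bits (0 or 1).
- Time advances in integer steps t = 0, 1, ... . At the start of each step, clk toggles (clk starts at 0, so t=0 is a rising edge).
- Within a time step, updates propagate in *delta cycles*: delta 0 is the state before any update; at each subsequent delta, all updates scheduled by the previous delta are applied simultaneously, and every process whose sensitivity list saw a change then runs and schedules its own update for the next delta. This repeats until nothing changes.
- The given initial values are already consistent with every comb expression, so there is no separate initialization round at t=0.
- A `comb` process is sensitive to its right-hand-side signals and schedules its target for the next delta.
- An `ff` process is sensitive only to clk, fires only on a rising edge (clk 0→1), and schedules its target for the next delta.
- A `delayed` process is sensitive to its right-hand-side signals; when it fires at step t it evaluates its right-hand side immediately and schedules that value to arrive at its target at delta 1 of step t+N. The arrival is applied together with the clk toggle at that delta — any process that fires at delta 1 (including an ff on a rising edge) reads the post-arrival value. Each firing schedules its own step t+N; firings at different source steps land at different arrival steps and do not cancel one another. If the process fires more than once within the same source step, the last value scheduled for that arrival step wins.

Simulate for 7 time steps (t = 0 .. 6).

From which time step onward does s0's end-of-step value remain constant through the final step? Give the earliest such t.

[bits: clk,s5,s2,s0,s1,s4,s3]
t=0: Δ0=0011011 Δ1=1011011 Δ2=1010011 | 2Δ
t=1: Δ0=1010011 Δ1=0010011 | 1Δ
t=2: Δ0=0010011 Δ1=1010011 Δ2=1000011 Δ3=1000000 | 3Δ
t=3: Δ0=1000000 Δ1=0100000 | 1Δ
t=4: Δ0=0100000 Δ1=1100000 Δ2=1101000 | 2Δ
t=5: Δ0=1101000 Δ1=0001000 | 1Δ
t=6: Δ0=0001000 Δ1=1101000 | 1Δ

4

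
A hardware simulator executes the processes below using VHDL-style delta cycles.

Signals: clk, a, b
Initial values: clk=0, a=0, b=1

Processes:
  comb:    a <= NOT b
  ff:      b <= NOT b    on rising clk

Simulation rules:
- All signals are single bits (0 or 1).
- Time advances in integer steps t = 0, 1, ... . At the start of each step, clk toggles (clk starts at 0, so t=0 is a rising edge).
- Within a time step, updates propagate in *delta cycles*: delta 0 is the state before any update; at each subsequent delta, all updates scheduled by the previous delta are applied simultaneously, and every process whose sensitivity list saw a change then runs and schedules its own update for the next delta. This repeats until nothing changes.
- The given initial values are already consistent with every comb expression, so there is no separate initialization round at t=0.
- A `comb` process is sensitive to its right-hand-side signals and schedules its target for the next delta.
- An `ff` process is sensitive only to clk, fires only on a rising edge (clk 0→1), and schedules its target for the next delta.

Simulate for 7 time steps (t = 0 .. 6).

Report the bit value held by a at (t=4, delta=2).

t=0 Δ0: a=0 b=1 clk=0
  Δ1: clk:0→1
  Δ2: b:1→0
  Δ3: a:0→1
  (3Δ to stable)
t=1 Δ0: a=1 b=0 clk=1
  Δ1: clk:1→0
  (1Δ to stable)
t=2 Δ0: a=1 b=0 clk=0
  Δ1: clk:0→1
  Δ2: b:0→1
  Δ3: a:1→0
  (3Δ to stable)
t=3 Δ0: a=0 b=1 clk=1
  Δ1: clk:1→0
  (1Δ to stable)
t=4 Δ0: a=0 b=1 clk=0
  Δ1: clk:0→1
  Δ2: b:1→0
  Δ3: a:0→1
  (3Δ to stable)
t=5 Δ0: a=1 b=0 clk=1
  Δ1: clk:1→0
  (1Δ to stable)
t=6 Δ0: a=1 b=0 clk=0
  Δ1: clk:0→1
  Δ2: b:0→1
  Δ3: a:1→0
  (3Δ to stable)

0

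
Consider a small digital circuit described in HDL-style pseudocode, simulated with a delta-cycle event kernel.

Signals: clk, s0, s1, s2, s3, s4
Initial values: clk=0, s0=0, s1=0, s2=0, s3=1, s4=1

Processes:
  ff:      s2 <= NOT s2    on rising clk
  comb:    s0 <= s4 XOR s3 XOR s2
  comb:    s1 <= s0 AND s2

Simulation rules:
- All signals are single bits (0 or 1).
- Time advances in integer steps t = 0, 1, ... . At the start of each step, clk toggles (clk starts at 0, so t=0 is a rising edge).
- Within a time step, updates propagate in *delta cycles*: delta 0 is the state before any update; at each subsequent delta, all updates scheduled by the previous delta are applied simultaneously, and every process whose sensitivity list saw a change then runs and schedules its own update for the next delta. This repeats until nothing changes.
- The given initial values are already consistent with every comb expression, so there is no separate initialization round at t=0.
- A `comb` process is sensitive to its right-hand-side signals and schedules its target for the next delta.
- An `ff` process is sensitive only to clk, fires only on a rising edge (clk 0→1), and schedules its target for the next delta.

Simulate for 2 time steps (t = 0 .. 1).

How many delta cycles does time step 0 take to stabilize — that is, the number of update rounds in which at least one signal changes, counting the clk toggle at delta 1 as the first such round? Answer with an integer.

t=0 Δ0: s1=0 s4=1 s0=0 s3=1 s2=0 clk=0
  Δ1: clk:0→1
  Δ2: s2:0→1
  Δ3: s0:0→1
  Δ4: s1:0→1
  (4Δ to stable)
t=1 Δ0: s1=1 s4=1 s0=1 s3=1 s2=1 clk=1
  Δ1: clk:1→0
  (1Δ to stable)

4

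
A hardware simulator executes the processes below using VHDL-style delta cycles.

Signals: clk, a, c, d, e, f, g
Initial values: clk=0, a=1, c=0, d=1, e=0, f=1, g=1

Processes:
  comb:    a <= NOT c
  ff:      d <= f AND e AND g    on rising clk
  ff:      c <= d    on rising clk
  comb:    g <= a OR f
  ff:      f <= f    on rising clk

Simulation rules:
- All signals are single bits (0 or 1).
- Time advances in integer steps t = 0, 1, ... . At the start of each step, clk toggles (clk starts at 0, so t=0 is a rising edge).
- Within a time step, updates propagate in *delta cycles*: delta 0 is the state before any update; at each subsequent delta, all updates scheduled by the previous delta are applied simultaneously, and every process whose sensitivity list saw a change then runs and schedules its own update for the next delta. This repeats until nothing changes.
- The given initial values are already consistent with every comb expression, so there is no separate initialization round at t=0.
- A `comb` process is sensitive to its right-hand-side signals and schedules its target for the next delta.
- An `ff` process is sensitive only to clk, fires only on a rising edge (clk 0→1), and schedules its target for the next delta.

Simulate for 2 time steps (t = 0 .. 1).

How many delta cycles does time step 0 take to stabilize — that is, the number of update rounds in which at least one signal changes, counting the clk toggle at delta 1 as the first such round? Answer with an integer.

[bits: c,clk,f,g,e,d,a]
t=0: Δ0=0011011 Δ1=0111011 Δ2=1111001 Δ3=1111000 | 3Δ
t=1: Δ0=1111000 Δ1=1011000 | 1Δ

3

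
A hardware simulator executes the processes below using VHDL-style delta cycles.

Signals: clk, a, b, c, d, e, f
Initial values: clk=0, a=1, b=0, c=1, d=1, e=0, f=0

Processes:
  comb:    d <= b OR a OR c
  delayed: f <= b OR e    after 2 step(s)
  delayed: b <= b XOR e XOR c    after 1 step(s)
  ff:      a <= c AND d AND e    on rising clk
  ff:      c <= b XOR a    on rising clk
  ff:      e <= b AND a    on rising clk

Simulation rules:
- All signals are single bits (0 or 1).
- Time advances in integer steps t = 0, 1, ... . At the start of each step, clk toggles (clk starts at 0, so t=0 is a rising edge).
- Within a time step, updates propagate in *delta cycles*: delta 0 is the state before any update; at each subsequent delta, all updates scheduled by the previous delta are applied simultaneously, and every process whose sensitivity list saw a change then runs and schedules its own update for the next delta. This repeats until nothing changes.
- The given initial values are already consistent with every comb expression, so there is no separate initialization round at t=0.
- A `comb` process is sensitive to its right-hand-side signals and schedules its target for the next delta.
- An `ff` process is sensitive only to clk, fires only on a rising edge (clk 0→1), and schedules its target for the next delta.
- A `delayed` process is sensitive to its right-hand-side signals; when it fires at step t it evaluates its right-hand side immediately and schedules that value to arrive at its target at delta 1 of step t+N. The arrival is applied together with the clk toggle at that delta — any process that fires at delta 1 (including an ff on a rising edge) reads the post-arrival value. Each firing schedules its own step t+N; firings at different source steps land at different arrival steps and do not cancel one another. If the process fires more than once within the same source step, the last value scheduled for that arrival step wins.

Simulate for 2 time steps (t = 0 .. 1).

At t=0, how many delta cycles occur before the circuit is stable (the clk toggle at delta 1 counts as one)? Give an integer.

2

[bits: c,b,a,e,f,clk,d]
t=0: Δ0=1010001 Δ1=1010011 Δ2=1000011 | 2Δ
t=1: Δ0=1000011 Δ1=1000001 | 1Δ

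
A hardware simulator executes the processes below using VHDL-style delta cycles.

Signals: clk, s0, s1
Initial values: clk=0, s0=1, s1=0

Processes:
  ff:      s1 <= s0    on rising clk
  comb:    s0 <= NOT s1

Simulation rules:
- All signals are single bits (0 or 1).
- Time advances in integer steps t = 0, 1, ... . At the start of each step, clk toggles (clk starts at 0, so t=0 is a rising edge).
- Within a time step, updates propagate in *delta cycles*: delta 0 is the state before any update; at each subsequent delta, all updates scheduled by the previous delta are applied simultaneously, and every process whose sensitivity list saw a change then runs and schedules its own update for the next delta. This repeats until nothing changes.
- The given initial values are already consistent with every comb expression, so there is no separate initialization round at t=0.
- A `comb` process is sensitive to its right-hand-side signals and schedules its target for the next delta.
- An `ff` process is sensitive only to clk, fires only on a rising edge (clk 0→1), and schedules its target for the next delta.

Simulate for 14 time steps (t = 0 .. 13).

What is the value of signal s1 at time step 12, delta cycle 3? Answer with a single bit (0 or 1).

1

t0.Δ0 s1=0 s0=1 clk=0
t0.Δ1 s1=0 s0=1 clk=1
t0.Δ2 s1=1 s0=1 clk=1
t0.Δ3 s1=1 s0=0 clk=1
t1.Δ0 s1=1 s0=0 clk=1
t1.Δ1 s1=1 s0=0 clk=0
t2.Δ0 s1=1 s0=0 clk=0
t2.Δ1 s1=1 s0=0 clk=1
t2.Δ2 s1=0 s0=0 clk=1
t2.Δ3 s1=0 s0=1 clk=1
t3.Δ0 s1=0 s0=1 clk=1
t3.Δ1 s1=0 s0=1 clk=0
t4.Δ0 s1=0 s0=1 clk=0
t4.Δ1 s1=0 s0=1 clk=1
t4.Δ2 s1=1 s0=1 clk=1
t4.Δ3 s1=1 s0=0 clk=1
t5.Δ0 s1=1 s0=0 clk=1
t5.Δ1 s1=1 s0=0 clk=0
t6.Δ0 s1=1 s0=0 clk=0
t6.Δ1 s1=1 s0=0 clk=1
t6.Δ2 s1=0 s0=0 clk=1
t6.Δ3 s1=0 s0=1 clk=1
t7.Δ0 s1=0 s0=1 clk=1
t7.Δ1 s1=0 s0=1 clk=0
t8.Δ0 s1=0 s0=1 clk=0
t8.Δ1 s1=0 s0=1 clk=1
t8.Δ2 s1=1 s0=1 clk=1
t8.Δ3 s1=1 s0=0 clk=1
t9.Δ0 s1=1 s0=0 clk=1
t9.Δ1 s1=1 s0=0 clk=0
t10.Δ0 s1=1 s0=0 clk=0
t10.Δ1 s1=1 s0=0 clk=1
t10.Δ2 s1=0 s0=0 clk=1
t10.Δ3 s1=0 s0=1 clk=1
t11.Δ0 s1=0 s0=1 clk=1
t11.Δ1 s1=0 s0=1 clk=0
t12.Δ0 s1=0 s0=1 clk=0
t12.Δ1 s1=0 s0=1 clk=1
t12.Δ2 s1=1 s0=1 clk=1
t12.Δ3 s1=1 s0=0 clk=1
t13.Δ0 s1=1 s0=0 clk=1
t13.Δ1 s1=1 s0=0 clk=0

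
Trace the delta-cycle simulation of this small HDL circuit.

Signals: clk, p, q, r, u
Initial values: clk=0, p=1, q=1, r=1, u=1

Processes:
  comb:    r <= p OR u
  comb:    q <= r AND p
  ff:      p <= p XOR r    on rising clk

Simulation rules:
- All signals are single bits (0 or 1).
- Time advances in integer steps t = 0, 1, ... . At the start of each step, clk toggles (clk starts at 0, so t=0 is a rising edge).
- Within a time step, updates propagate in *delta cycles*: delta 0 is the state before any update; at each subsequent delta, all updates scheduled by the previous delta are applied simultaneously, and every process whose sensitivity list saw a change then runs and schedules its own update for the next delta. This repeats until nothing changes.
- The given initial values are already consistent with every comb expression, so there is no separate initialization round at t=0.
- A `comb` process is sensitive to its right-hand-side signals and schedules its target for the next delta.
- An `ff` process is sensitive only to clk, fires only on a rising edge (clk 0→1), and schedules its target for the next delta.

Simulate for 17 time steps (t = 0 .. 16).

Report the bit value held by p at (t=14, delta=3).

t=0 Δ0: r=1 clk=0 q=1 p=1 u=1
  Δ1: clk:0→1
  Δ2: p:1→0
  Δ3: q:1→0
  (3Δ to stable)
t=1 Δ0: r=1 clk=1 q=0 p=0 u=1
  Δ1: clk:1→0
  (1Δ to stable)
t=2 Δ0: r=1 clk=0 q=0 p=0 u=1
  Δ1: clk:0→1
  Δ2: p:0→1
  Δ3: q:0→1
  (3Δ to stable)
t=3 Δ0: r=1 clk=1 q=1 p=1 u=1
  Δ1: clk:1→0
  (1Δ to stable)
t=4 Δ0: r=1 clk=0 q=1 p=1 u=1
  Δ1: clk:0→1
  Δ2: p:1→0
  Δ3: q:1→0
  (3Δ to stable)
t=5 Δ0: r=1 clk=1 q=0 p=0 u=1
  Δ1: clk:1→0
  (1Δ to stable)
t=6 Δ0: r=1 clk=0 q=0 p=0 u=1
  Δ1: clk:0→1
  Δ2: p:0→1
  Δ3: q:0→1
  (3Δ to stable)
t=7 Δ0: r=1 clk=1 q=1 p=1 u=1
  Δ1: clk:1→0
  (1Δ to stable)
t=8 Δ0: r=1 clk=0 q=1 p=1 u=1
  Δ1: clk:0→1
  Δ2: p:1→0
  Δ3: q:1→0
  (3Δ to stable)
t=9 Δ0: r=1 clk=1 q=0 p=0 u=1
  Δ1: clk:1→0
  (1Δ to stable)
t=10 Δ0: r=1 clk=0 q=0 p=0 u=1
  Δ1: clk:0→1
  Δ2: p:0→1
  Δ3: q:0→1
  (3Δ to stable)
t=11 Δ0: r=1 clk=1 q=1 p=1 u=1
  Δ1: clk:1→0
  (1Δ to stable)
t=12 Δ0: r=1 clk=0 q=1 p=1 u=1
  Δ1: clk:0→1
  Δ2: p:1→0
  Δ3: q:1→0
  (3Δ to stable)
t=13 Δ0: r=1 clk=1 q=0 p=0 u=1
  Δ1: clk:1→0
  (1Δ to stable)
t=14 Δ0: r=1 clk=0 q=0 p=0 u=1
  Δ1: clk:0→1
  Δ2: p:0→1
  Δ3: q:0→1
  (3Δ to stable)
t=15 Δ0: r=1 clk=1 q=1 p=1 u=1
  Δ1: clk:1→0
  (1Δ to stable)
t=16 Δ0: r=1 clk=0 q=1 p=1 u=1
  Δ1: clk:0→1
  Δ2: p:1→0
  Δ3: q:1→0
  (3Δ to stable)

1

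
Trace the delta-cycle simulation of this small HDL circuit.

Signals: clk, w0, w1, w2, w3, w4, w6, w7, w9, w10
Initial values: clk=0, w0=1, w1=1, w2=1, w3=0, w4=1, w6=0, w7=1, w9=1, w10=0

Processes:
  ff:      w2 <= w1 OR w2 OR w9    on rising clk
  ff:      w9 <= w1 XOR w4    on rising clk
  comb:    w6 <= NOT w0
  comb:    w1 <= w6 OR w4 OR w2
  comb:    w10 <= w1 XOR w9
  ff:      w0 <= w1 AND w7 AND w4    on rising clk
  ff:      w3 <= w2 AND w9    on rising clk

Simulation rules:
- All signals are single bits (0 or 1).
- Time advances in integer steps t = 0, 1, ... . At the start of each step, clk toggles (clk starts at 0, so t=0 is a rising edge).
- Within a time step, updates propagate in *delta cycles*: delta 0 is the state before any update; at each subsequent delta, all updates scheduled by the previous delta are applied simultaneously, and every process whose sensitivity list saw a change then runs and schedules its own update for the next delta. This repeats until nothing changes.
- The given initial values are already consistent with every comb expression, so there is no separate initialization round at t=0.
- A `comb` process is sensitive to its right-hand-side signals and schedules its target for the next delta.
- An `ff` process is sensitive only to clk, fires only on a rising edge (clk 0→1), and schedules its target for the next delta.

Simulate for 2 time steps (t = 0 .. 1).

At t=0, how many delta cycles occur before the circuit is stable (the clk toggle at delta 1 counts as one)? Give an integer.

3

t0.Δ0 w10=0 clk=0 w9=1 w6=0 w0=1 w7=1 w3=0 w4=1 w1=1 w2=1
t0.Δ1 w10=0 clk=1 w9=1 w6=0 w0=1 w7=1 w3=0 w4=1 w1=1 w2=1
t0.Δ2 w10=0 clk=1 w9=0 w6=0 w0=1 w7=1 w3=1 w4=1 w1=1 w2=1
t0.Δ3 w10=1 clk=1 w9=0 w6=0 w0=1 w7=1 w3=1 w4=1 w1=1 w2=1
t1.Δ0 w10=1 clk=1 w9=0 w6=0 w0=1 w7=1 w3=1 w4=1 w1=1 w2=1
t1.Δ1 w10=1 clk=0 w9=0 w6=0 w0=1 w7=1 w3=1 w4=1 w1=1 w2=1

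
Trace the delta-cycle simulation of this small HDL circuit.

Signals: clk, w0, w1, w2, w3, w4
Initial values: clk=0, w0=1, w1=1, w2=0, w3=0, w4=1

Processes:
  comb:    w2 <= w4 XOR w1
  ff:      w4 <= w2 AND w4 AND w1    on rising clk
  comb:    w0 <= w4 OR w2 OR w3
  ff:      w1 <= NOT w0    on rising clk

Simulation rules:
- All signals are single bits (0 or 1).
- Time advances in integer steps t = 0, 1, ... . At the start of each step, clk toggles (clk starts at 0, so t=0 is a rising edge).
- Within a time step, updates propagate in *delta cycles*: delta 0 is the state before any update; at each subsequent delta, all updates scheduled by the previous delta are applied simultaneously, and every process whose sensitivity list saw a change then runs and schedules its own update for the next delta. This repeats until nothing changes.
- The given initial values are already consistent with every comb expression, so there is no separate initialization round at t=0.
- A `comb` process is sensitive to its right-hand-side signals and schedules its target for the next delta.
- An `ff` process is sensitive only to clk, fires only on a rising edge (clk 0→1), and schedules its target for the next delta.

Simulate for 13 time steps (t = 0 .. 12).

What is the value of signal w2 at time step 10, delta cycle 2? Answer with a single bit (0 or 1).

0

t0.Δ0 clk=0 w3=0 w1=1 w0=1 w4=1 w2=0
t0.Δ1 clk=1 w3=0 w1=1 w0=1 w4=1 w2=0
t0.Δ2 clk=1 w3=0 w1=0 w0=1 w4=0 w2=0
t0.Δ3 clk=1 w3=0 w1=0 w0=0 w4=0 w2=0
t1.Δ0 clk=1 w3=0 w1=0 w0=0 w4=0 w2=0
t1.Δ1 clk=0 w3=0 w1=0 w0=0 w4=0 w2=0
t2.Δ0 clk=0 w3=0 w1=0 w0=0 w4=0 w2=0
t2.Δ1 clk=1 w3=0 w1=0 w0=0 w4=0 w2=0
t2.Δ2 clk=1 w3=0 w1=1 w0=0 w4=0 w2=0
t2.Δ3 clk=1 w3=0 w1=1 w0=0 w4=0 w2=1
t2.Δ4 clk=1 w3=0 w1=1 w0=1 w4=0 w2=1
t3.Δ0 clk=1 w3=0 w1=1 w0=1 w4=0 w2=1
t3.Δ1 clk=0 w3=0 w1=1 w0=1 w4=0 w2=1
t4.Δ0 clk=0 w3=0 w1=1 w0=1 w4=0 w2=1
t4.Δ1 clk=1 w3=0 w1=1 w0=1 w4=0 w2=1
t4.Δ2 clk=1 w3=0 w1=0 w0=1 w4=0 w2=1
t4.Δ3 clk=1 w3=0 w1=0 w0=1 w4=0 w2=0
t4.Δ4 clk=1 w3=0 w1=0 w0=0 w4=0 w2=0
t5.Δ0 clk=1 w3=0 w1=0 w0=0 w4=0 w2=0
t5.Δ1 clk=0 w3=0 w1=0 w0=0 w4=0 w2=0
t6.Δ0 clk=0 w3=0 w1=0 w0=0 w4=0 w2=0
t6.Δ1 clk=1 w3=0 w1=0 w0=0 w4=0 w2=0
t6.Δ2 clk=1 w3=0 w1=1 w0=0 w4=0 w2=0
t6.Δ3 clk=1 w3=0 w1=1 w0=0 w4=0 w2=1
t6.Δ4 clk=1 w3=0 w1=1 w0=1 w4=0 w2=1
t7.Δ0 clk=1 w3=0 w1=1 w0=1 w4=0 w2=1
t7.Δ1 clk=0 w3=0 w1=1 w0=1 w4=0 w2=1
t8.Δ0 clk=0 w3=0 w1=1 w0=1 w4=0 w2=1
t8.Δ1 clk=1 w3=0 w1=1 w0=1 w4=0 w2=1
t8.Δ2 clk=1 w3=0 w1=0 w0=1 w4=0 w2=1
t8.Δ3 clk=1 w3=0 w1=0 w0=1 w4=0 w2=0
t8.Δ4 clk=1 w3=0 w1=0 w0=0 w4=0 w2=0
t9.Δ0 clk=1 w3=0 w1=0 w0=0 w4=0 w2=0
t9.Δ1 clk=0 w3=0 w1=0 w0=0 w4=0 w2=0
t10.Δ0 clk=0 w3=0 w1=0 w0=0 w4=0 w2=0
t10.Δ1 clk=1 w3=0 w1=0 w0=0 w4=0 w2=0
t10.Δ2 clk=1 w3=0 w1=1 w0=0 w4=0 w2=0
t10.Δ3 clk=1 w3=0 w1=1 w0=0 w4=0 w2=1
t10.Δ4 clk=1 w3=0 w1=1 w0=1 w4=0 w2=1
t11.Δ0 clk=1 w3=0 w1=1 w0=1 w4=0 w2=1
t11.Δ1 clk=0 w3=0 w1=1 w0=1 w4=0 w2=1
t12.Δ0 clk=0 w3=0 w1=1 w0=1 w4=0 w2=1
t12.Δ1 clk=1 w3=0 w1=1 w0=1 w4=0 w2=1
t12.Δ2 clk=1 w3=0 w1=0 w0=1 w4=0 w2=1
t12.Δ3 clk=1 w3=0 w1=0 w0=1 w4=0 w2=0
t12.Δ4 clk=1 w3=0 w1=0 w0=0 w4=0 w2=0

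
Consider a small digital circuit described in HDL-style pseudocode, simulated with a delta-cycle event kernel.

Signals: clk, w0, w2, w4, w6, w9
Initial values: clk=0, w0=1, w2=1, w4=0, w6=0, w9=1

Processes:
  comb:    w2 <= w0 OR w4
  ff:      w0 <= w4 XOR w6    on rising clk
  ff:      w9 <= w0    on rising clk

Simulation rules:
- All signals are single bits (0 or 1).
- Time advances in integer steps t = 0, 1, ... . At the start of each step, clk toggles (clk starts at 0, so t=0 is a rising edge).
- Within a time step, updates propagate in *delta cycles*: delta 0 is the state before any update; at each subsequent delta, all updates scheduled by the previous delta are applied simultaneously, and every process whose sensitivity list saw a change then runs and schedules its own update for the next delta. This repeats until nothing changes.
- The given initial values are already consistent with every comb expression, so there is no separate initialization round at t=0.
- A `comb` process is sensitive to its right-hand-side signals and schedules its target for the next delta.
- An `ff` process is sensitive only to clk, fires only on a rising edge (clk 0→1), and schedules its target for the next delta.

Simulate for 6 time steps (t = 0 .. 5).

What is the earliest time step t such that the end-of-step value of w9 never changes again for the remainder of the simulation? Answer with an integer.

[bits: w9,w6,w4,clk,w2,w0]
t=0: Δ0=100011 Δ1=100111 Δ2=100110 Δ3=100100 | 3Δ
t=1: Δ0=100100 Δ1=100000 | 1Δ
t=2: Δ0=100000 Δ1=100100 Δ2=000100 | 2Δ
t=3: Δ0=000100 Δ1=000000 | 1Δ
t=4: Δ0=000000 Δ1=000100 | 1Δ
t=5: Δ0=000100 Δ1=000000 | 1Δ

2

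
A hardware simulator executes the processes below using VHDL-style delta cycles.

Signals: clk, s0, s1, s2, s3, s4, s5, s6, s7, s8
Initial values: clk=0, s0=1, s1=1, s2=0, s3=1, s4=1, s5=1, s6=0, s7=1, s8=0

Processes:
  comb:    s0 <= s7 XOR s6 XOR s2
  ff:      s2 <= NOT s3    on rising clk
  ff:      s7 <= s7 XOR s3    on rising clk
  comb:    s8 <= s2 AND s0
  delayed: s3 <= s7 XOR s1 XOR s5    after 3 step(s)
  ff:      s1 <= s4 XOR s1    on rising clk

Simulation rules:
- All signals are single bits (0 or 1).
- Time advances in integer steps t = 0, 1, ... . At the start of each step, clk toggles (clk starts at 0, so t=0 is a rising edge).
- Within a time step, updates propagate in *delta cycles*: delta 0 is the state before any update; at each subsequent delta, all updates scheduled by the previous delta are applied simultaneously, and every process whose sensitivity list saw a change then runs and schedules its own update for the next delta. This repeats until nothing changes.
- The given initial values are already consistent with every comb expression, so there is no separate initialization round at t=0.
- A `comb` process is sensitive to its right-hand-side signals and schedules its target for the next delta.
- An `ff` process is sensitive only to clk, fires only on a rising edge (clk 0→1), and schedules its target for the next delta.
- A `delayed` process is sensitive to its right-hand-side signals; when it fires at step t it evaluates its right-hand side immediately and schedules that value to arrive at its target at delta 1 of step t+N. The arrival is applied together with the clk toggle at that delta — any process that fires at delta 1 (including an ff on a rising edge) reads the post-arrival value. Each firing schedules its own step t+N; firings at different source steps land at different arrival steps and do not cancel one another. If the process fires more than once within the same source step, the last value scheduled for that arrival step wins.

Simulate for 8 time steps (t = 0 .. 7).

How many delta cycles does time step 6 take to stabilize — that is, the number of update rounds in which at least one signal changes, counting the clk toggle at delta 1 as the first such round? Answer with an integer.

[bits: s1,s0,s7,clk,s8,s2,s5,s6,s4,s3]
t=0: Δ0=1110001011 Δ1=1111001011 Δ2=0101001011 Δ3=0001001011 | 3Δ
t=1: Δ0=0001001011 Δ1=0000001011 | 1Δ
t=2: Δ0=0000001011 Δ1=0001001011 Δ2=1011001011 Δ3=1111001011 | 3Δ
t=3: Δ0=1111001011 Δ1=1110001011 | 1Δ
t=4: Δ0=1110001011 Δ1=1111001011 Δ2=0101001011 Δ3=0001001011 | 3Δ
t=5: Δ0=0001001011 Δ1=0000001011 | 1Δ
t=6: Δ0=0000001011 Δ1=0001001011 Δ2=1011001011 Δ3=1111001011 | 3Δ
t=7: Δ0=1111001011 Δ1=1110001011 | 1Δ

3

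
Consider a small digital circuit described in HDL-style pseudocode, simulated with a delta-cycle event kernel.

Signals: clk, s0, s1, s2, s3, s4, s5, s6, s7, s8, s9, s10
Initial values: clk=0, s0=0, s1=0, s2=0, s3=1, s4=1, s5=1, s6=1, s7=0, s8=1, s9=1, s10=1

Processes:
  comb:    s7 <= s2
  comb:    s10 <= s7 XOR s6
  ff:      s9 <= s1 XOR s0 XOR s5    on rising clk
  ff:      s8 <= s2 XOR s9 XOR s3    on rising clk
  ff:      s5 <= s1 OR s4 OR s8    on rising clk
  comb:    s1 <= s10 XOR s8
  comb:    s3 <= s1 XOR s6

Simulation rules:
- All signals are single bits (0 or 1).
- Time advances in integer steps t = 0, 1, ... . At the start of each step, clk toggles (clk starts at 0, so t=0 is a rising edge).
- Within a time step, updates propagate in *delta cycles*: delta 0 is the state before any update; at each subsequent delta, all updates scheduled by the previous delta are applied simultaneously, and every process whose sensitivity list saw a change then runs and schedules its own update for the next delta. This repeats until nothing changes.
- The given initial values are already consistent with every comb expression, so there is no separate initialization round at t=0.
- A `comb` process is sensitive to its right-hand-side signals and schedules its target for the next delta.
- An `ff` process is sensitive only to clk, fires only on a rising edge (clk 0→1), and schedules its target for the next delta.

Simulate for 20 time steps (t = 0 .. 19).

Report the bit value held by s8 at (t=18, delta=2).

0

t=0 Δ0: s2=0 s9=1 s5=1 s4=1 s8=1 s3=1 clk=0 s7=0 s0=0 s10=1 s1=0 s6=1
  Δ1: clk:0→1
  Δ2: s8:1→0
  Δ3: s1:0→1
  Δ4: s3:1→0
  (4Δ to stable)
t=1 Δ0: s2=0 s9=1 s5=1 s4=1 s8=0 s3=0 clk=1 s7=0 s0=0 s10=1 s1=1 s6=1
  Δ1: clk:1→0
  (1Δ to stable)
t=2 Δ0: s2=0 s9=1 s5=1 s4=1 s8=0 s3=0 clk=0 s7=0 s0=0 s10=1 s1=1 s6=1
  Δ1: clk:0→1
  Δ2: s9:1→0, s8:0→1
  Δ3: s1:1→0
  Δ4: s3:0→1
  (4Δ to stable)
t=3 Δ0: s2=0 s9=0 s5=1 s4=1 s8=1 s3=1 clk=1 s7=0 s0=0 s10=1 s1=0 s6=1
  Δ1: clk:1→0
  (1Δ to stable)
t=4 Δ0: s2=0 s9=0 s5=1 s4=1 s8=1 s3=1 clk=0 s7=0 s0=0 s10=1 s1=0 s6=1
  Δ1: clk:0→1
  Δ2: s9:0→1
  (2Δ to stable)
t=5 Δ0: s2=0 s9=1 s5=1 s4=1 s8=1 s3=1 clk=1 s7=0 s0=0 s10=1 s1=0 s6=1
  Δ1: clk:1→0
  (1Δ to stable)
t=6 Δ0: s2=0 s9=1 s5=1 s4=1 s8=1 s3=1 clk=0 s7=0 s0=0 s10=1 s1=0 s6=1
  Δ1: clk:0→1
  Δ2: s8:1→0
  Δ3: s1:0→1
  Δ4: s3:1→0
  (4Δ to stable)
t=7 Δ0: s2=0 s9=1 s5=1 s4=1 s8=0 s3=0 clk=1 s7=0 s0=0 s10=1 s1=1 s6=1
  Δ1: clk:1→0
  (1Δ to stable)
t=8 Δ0: s2=0 s9=1 s5=1 s4=1 s8=0 s3=0 clk=0 s7=0 s0=0 s10=1 s1=1 s6=1
  Δ1: clk:0→1
  Δ2: s9:1→0, s8:0→1
  Δ3: s1:1→0
  Δ4: s3:0→1
  (4Δ to stable)
t=9 Δ0: s2=0 s9=0 s5=1 s4=1 s8=1 s3=1 clk=1 s7=0 s0=0 s10=1 s1=0 s6=1
  Δ1: clk:1→0
  (1Δ to stable)
t=10 Δ0: s2=0 s9=0 s5=1 s4=1 s8=1 s3=1 clk=0 s7=0 s0=0 s10=1 s1=0 s6=1
  Δ1: clk:0→1
  Δ2: s9:0→1
  (2Δ to stable)
t=11 Δ0: s2=0 s9=1 s5=1 s4=1 s8=1 s3=1 clk=1 s7=0 s0=0 s10=1 s1=0 s6=1
  Δ1: clk:1→0
  (1Δ to stable)
t=12 Δ0: s2=0 s9=1 s5=1 s4=1 s8=1 s3=1 clk=0 s7=0 s0=0 s10=1 s1=0 s6=1
  Δ1: clk:0→1
  Δ2: s8:1→0
  Δ3: s1:0→1
  Δ4: s3:1→0
  (4Δ to stable)
t=13 Δ0: s2=0 s9=1 s5=1 s4=1 s8=0 s3=0 clk=1 s7=0 s0=0 s10=1 s1=1 s6=1
  Δ1: clk:1→0
  (1Δ to stable)
t=14 Δ0: s2=0 s9=1 s5=1 s4=1 s8=0 s3=0 clk=0 s7=0 s0=0 s10=1 s1=1 s6=1
  Δ1: clk:0→1
  Δ2: s9:1→0, s8:0→1
  Δ3: s1:1→0
  Δ4: s3:0→1
  (4Δ to stable)
t=15 Δ0: s2=0 s9=0 s5=1 s4=1 s8=1 s3=1 clk=1 s7=0 s0=0 s10=1 s1=0 s6=1
  Δ1: clk:1→0
  (1Δ to stable)
t=16 Δ0: s2=0 s9=0 s5=1 s4=1 s8=1 s3=1 clk=0 s7=0 s0=0 s10=1 s1=0 s6=1
  Δ1: clk:0→1
  Δ2: s9:0→1
  (2Δ to stable)
t=17 Δ0: s2=0 s9=1 s5=1 s4=1 s8=1 s3=1 clk=1 s7=0 s0=0 s10=1 s1=0 s6=1
  Δ1: clk:1→0
  (1Δ to stable)
t=18 Δ0: s2=0 s9=1 s5=1 s4=1 s8=1 s3=1 clk=0 s7=0 s0=0 s10=1 s1=0 s6=1
  Δ1: clk:0→1
  Δ2: s8:1→0
  Δ3: s1:0→1
  Δ4: s3:1→0
  (4Δ to stable)
t=19 Δ0: s2=0 s9=1 s5=1 s4=1 s8=0 s3=0 clk=1 s7=0 s0=0 s10=1 s1=1 s6=1
  Δ1: clk:1→0
  (1Δ to stable)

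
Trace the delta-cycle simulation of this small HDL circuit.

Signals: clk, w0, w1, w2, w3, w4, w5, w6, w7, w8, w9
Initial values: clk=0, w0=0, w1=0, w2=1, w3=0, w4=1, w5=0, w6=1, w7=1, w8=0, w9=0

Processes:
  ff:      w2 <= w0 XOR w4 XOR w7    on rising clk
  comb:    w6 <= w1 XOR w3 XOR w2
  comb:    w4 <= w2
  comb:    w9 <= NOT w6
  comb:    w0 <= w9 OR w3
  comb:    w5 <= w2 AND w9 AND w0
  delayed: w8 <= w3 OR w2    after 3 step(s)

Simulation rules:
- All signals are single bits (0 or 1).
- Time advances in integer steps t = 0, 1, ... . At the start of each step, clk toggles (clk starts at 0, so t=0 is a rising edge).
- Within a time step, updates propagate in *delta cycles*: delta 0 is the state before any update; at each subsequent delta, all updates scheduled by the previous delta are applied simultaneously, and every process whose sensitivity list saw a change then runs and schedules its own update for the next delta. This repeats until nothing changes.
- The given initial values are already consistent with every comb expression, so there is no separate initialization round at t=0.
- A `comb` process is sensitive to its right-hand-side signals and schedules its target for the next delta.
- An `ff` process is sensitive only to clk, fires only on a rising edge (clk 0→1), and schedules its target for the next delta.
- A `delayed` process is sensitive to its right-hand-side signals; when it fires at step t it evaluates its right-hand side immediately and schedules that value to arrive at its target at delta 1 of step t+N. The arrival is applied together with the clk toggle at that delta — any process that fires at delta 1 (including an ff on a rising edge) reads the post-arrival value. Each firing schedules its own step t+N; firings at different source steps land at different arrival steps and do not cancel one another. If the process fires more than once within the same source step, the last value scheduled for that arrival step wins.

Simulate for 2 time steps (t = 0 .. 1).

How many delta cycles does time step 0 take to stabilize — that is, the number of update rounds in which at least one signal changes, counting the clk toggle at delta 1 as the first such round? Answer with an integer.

[bits: w8,w7,w3,w6,w0,clk,w9,w1,w2,w4,w5]
t=0: Δ0=01010000110 Δ1=01010100110 Δ2=01010100010 Δ3=01000100000 Δ4=01000110000 Δ5=01001110000 | 5Δ
t=1: Δ0=01001110000 Δ1=01001010000 | 1Δ

5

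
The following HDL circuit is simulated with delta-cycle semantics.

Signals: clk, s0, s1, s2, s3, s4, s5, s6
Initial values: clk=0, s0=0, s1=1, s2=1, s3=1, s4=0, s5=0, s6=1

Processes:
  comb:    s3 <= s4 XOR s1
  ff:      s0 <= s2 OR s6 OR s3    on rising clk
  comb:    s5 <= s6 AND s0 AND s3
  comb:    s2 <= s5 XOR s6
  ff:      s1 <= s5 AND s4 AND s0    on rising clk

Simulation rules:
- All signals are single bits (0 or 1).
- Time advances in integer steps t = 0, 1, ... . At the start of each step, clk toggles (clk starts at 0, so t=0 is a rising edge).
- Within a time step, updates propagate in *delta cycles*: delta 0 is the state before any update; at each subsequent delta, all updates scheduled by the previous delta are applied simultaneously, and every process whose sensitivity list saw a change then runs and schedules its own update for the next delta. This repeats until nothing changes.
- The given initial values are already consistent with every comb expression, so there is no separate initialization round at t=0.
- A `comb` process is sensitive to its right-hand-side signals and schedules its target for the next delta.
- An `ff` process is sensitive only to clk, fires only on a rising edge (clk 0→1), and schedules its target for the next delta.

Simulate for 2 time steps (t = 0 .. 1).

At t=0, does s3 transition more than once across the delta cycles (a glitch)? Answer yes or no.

[bits: s0,s4,s2,s6,s3,s5,clk,s1]
t=0: Δ0=00111001 Δ1=00111011 Δ2=10111010 Δ3=10110110 Δ4=10010010 Δ5=10110010 | 5Δ
t=1: Δ0=10110010 Δ1=10110000 | 1Δ

no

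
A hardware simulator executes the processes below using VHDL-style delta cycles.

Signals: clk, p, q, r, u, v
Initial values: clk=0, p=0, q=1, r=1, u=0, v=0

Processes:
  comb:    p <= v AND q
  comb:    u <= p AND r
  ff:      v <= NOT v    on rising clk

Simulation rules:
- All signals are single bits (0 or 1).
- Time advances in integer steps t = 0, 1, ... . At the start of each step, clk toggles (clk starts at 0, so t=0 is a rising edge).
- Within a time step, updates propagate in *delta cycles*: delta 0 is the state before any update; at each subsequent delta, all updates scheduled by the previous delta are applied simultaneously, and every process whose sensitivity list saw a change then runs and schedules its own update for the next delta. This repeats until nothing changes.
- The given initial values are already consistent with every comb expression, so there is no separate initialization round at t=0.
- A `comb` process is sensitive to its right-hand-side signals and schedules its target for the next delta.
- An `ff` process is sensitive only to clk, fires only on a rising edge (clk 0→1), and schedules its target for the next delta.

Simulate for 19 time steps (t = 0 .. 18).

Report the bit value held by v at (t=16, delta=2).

t0.Δ0 u=0 p=0 v=0 r=1 q=1 clk=0
t0.Δ1 u=0 p=0 v=0 r=1 q=1 clk=1
t0.Δ2 u=0 p=0 v=1 r=1 q=1 clk=1
t0.Δ3 u=0 p=1 v=1 r=1 q=1 clk=1
t0.Δ4 u=1 p=1 v=1 r=1 q=1 clk=1
t1.Δ0 u=1 p=1 v=1 r=1 q=1 clk=1
t1.Δ1 u=1 p=1 v=1 r=1 q=1 clk=0
t2.Δ0 u=1 p=1 v=1 r=1 q=1 clk=0
t2.Δ1 u=1 p=1 v=1 r=1 q=1 clk=1
t2.Δ2 u=1 p=1 v=0 r=1 q=1 clk=1
t2.Δ3 u=1 p=0 v=0 r=1 q=1 clk=1
t2.Δ4 u=0 p=0 v=0 r=1 q=1 clk=1
t3.Δ0 u=0 p=0 v=0 r=1 q=1 clk=1
t3.Δ1 u=0 p=0 v=0 r=1 q=1 clk=0
t4.Δ0 u=0 p=0 v=0 r=1 q=1 clk=0
t4.Δ1 u=0 p=0 v=0 r=1 q=1 clk=1
t4.Δ2 u=0 p=0 v=1 r=1 q=1 clk=1
t4.Δ3 u=0 p=1 v=1 r=1 q=1 clk=1
t4.Δ4 u=1 p=1 v=1 r=1 q=1 clk=1
t5.Δ0 u=1 p=1 v=1 r=1 q=1 clk=1
t5.Δ1 u=1 p=1 v=1 r=1 q=1 clk=0
t6.Δ0 u=1 p=1 v=1 r=1 q=1 clk=0
t6.Δ1 u=1 p=1 v=1 r=1 q=1 clk=1
t6.Δ2 u=1 p=1 v=0 r=1 q=1 clk=1
t6.Δ3 u=1 p=0 v=0 r=1 q=1 clk=1
t6.Δ4 u=0 p=0 v=0 r=1 q=1 clk=1
t7.Δ0 u=0 p=0 v=0 r=1 q=1 clk=1
t7.Δ1 u=0 p=0 v=0 r=1 q=1 clk=0
t8.Δ0 u=0 p=0 v=0 r=1 q=1 clk=0
t8.Δ1 u=0 p=0 v=0 r=1 q=1 clk=1
t8.Δ2 u=0 p=0 v=1 r=1 q=1 clk=1
t8.Δ3 u=0 p=1 v=1 r=1 q=1 clk=1
t8.Δ4 u=1 p=1 v=1 r=1 q=1 clk=1
t9.Δ0 u=1 p=1 v=1 r=1 q=1 clk=1
t9.Δ1 u=1 p=1 v=1 r=1 q=1 clk=0
t10.Δ0 u=1 p=1 v=1 r=1 q=1 clk=0
t10.Δ1 u=1 p=1 v=1 r=1 q=1 clk=1
t10.Δ2 u=1 p=1 v=0 r=1 q=1 clk=1
t10.Δ3 u=1 p=0 v=0 r=1 q=1 clk=1
t10.Δ4 u=0 p=0 v=0 r=1 q=1 clk=1
t11.Δ0 u=0 p=0 v=0 r=1 q=1 clk=1
t11.Δ1 u=0 p=0 v=0 r=1 q=1 clk=0
t12.Δ0 u=0 p=0 v=0 r=1 q=1 clk=0
t12.Δ1 u=0 p=0 v=0 r=1 q=1 clk=1
t12.Δ2 u=0 p=0 v=1 r=1 q=1 clk=1
t12.Δ3 u=0 p=1 v=1 r=1 q=1 clk=1
t12.Δ4 u=1 p=1 v=1 r=1 q=1 clk=1
t13.Δ0 u=1 p=1 v=1 r=1 q=1 clk=1
t13.Δ1 u=1 p=1 v=1 r=1 q=1 clk=0
t14.Δ0 u=1 p=1 v=1 r=1 q=1 clk=0
t14.Δ1 u=1 p=1 v=1 r=1 q=1 clk=1
t14.Δ2 u=1 p=1 v=0 r=1 q=1 clk=1
t14.Δ3 u=1 p=0 v=0 r=1 q=1 clk=1
t14.Δ4 u=0 p=0 v=0 r=1 q=1 clk=1
t15.Δ0 u=0 p=0 v=0 r=1 q=1 clk=1
t15.Δ1 u=0 p=0 v=0 r=1 q=1 clk=0
t16.Δ0 u=0 p=0 v=0 r=1 q=1 clk=0
t16.Δ1 u=0 p=0 v=0 r=1 q=1 clk=1
t16.Δ2 u=0 p=0 v=1 r=1 q=1 clk=1
t16.Δ3 u=0 p=1 v=1 r=1 q=1 clk=1
t16.Δ4 u=1 p=1 v=1 r=1 q=1 clk=1
t17.Δ0 u=1 p=1 v=1 r=1 q=1 clk=1
t17.Δ1 u=1 p=1 v=1 r=1 q=1 clk=0
t18.Δ0 u=1 p=1 v=1 r=1 q=1 clk=0
t18.Δ1 u=1 p=1 v=1 r=1 q=1 clk=1
t18.Δ2 u=1 p=1 v=0 r=1 q=1 clk=1
t18.Δ3 u=1 p=0 v=0 r=1 q=1 clk=1
t18.Δ4 u=0 p=0 v=0 r=1 q=1 clk=1

1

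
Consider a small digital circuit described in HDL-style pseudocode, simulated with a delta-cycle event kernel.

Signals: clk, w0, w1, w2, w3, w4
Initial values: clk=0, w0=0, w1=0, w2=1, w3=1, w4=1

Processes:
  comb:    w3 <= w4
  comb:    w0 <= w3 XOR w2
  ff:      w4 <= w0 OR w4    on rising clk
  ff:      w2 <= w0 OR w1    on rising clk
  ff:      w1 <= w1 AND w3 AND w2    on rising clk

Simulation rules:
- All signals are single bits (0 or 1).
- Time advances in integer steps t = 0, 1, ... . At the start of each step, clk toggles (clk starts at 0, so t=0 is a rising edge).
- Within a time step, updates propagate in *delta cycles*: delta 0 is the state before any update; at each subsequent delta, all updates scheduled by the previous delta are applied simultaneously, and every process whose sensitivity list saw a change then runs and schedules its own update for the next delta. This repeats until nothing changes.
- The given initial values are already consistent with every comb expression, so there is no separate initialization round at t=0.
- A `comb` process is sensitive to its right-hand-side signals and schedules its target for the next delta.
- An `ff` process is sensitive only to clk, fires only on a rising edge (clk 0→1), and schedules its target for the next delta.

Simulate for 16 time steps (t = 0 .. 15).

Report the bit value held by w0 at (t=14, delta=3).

0

[bits: w3,w2,w1,w0,clk,w4]
t=0: Δ0=110001 Δ1=110011 Δ2=100011 Δ3=100111 | 3Δ
t=1: Δ0=100111 Δ1=100101 | 1Δ
t=2: Δ0=100101 Δ1=100111 Δ2=110111 Δ3=110011 | 3Δ
t=3: Δ0=110011 Δ1=110001 | 1Δ
t=4: Δ0=110001 Δ1=110011 Δ2=100011 Δ3=100111 | 3Δ
t=5: Δ0=100111 Δ1=100101 | 1Δ
t=6: Δ0=100101 Δ1=100111 Δ2=110111 Δ3=110011 | 3Δ
t=7: Δ0=110011 Δ1=110001 | 1Δ
t=8: Δ0=110001 Δ1=110011 Δ2=100011 Δ3=100111 | 3Δ
t=9: Δ0=100111 Δ1=100101 | 1Δ
t=10: Δ0=100101 Δ1=100111 Δ2=110111 Δ3=110011 | 3Δ
t=11: Δ0=110011 Δ1=110001 | 1Δ
t=12: Δ0=110001 Δ1=110011 Δ2=100011 Δ3=100111 | 3Δ
t=13: Δ0=100111 Δ1=100101 | 1Δ
t=14: Δ0=100101 Δ1=100111 Δ2=110111 Δ3=110011 | 3Δ
t=15: Δ0=110011 Δ1=110001 | 1Δ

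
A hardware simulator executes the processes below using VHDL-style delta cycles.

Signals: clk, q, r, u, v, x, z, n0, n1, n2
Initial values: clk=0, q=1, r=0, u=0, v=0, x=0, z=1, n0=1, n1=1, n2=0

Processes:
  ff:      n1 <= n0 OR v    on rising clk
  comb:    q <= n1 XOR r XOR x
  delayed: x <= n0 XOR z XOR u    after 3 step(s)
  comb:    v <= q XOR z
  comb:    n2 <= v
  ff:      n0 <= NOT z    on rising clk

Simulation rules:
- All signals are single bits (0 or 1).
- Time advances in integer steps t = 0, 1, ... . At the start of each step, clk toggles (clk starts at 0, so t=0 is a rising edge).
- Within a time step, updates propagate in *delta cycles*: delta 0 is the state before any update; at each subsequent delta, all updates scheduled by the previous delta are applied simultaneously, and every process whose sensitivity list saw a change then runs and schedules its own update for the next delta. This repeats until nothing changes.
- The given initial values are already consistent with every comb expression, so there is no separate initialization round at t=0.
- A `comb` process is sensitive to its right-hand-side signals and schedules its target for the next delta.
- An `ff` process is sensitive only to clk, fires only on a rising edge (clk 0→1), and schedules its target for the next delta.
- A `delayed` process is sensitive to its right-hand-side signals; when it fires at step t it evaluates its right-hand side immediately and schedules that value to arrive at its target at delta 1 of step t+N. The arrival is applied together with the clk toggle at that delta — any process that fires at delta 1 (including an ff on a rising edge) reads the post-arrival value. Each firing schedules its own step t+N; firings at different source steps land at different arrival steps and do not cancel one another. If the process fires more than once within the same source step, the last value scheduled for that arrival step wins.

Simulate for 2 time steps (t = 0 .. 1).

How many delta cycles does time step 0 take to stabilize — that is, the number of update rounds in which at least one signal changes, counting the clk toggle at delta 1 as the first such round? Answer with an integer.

2

[bits: n1,r,u,n0,clk,z,v,x,n2,q]
t=0: Δ0=1001010001 Δ1=1001110001 Δ2=1000110001 | 2Δ
t=1: Δ0=1000110001 Δ1=1000010001 | 1Δ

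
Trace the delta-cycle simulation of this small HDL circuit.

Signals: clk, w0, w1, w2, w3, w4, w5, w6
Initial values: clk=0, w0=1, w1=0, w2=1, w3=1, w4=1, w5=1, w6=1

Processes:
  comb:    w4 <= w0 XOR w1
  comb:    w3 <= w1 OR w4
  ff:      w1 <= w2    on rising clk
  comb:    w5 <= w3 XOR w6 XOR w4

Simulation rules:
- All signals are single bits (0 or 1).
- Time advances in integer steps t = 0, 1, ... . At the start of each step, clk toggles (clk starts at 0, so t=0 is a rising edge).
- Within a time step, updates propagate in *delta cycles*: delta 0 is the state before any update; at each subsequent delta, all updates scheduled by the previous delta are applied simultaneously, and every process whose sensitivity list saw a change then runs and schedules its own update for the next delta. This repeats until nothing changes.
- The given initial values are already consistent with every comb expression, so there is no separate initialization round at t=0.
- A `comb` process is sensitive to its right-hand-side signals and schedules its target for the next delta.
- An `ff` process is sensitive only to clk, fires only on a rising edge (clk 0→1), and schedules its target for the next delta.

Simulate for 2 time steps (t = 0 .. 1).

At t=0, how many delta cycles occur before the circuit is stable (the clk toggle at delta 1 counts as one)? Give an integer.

t0.Δ0 w1=0 w6=1 w5=1 clk=0 w3=1 w2=1 w0=1 w4=1
t0.Δ1 w1=0 w6=1 w5=1 clk=1 w3=1 w2=1 w0=1 w4=1
t0.Δ2 w1=1 w6=1 w5=1 clk=1 w3=1 w2=1 w0=1 w4=1
t0.Δ3 w1=1 w6=1 w5=1 clk=1 w3=1 w2=1 w0=1 w4=0
t0.Δ4 w1=1 w6=1 w5=0 clk=1 w3=1 w2=1 w0=1 w4=0
t1.Δ0 w1=1 w6=1 w5=0 clk=1 w3=1 w2=1 w0=1 w4=0
t1.Δ1 w1=1 w6=1 w5=0 clk=0 w3=1 w2=1 w0=1 w4=0

4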